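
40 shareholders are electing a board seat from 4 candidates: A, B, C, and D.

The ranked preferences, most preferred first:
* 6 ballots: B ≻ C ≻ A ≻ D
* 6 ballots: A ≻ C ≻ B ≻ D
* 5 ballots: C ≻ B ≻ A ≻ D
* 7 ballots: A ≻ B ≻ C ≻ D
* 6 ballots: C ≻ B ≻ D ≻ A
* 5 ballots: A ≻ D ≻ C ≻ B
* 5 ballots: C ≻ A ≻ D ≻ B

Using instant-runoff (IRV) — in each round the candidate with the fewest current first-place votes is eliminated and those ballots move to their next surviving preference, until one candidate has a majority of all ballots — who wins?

Round 1: A 18, B 6, C 16, D 0. D eliminated.
Round 2: A 18, B 6, C 16. B eliminated.
Round 3: A 18, C 22. C has a majority (≥21).

C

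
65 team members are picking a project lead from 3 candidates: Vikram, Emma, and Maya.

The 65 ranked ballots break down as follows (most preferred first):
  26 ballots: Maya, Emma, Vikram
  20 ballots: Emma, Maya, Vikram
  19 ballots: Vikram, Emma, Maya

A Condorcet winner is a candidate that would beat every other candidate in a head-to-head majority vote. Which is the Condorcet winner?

Emma vs Vikram: 46–19
Emma vs Maya: 39–26
Emma beats every other candidate.

Emma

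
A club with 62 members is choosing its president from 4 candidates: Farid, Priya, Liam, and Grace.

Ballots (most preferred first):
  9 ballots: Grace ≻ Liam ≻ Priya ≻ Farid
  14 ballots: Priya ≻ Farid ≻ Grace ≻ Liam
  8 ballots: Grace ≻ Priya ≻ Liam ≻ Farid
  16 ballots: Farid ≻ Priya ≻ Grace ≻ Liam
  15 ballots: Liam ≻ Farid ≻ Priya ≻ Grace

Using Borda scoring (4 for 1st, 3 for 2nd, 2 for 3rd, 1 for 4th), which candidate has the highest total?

Priya

Farid: 9×1 + 14×3 + 8×1 + 16×4 + 15×3 = 168
Priya: 9×2 + 14×4 + 8×3 + 16×3 + 15×2 = 176
Liam: 9×3 + 14×1 + 8×2 + 16×1 + 15×4 = 133
Grace: 9×4 + 14×2 + 8×4 + 16×2 + 15×1 = 143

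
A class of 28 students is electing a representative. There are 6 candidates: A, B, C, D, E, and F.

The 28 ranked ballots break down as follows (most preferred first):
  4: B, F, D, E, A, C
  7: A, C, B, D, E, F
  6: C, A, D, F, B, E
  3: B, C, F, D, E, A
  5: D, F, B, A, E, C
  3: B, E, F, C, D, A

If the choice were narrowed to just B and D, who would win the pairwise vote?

B is ranked above D on 17 ballots; D above B on 11.

B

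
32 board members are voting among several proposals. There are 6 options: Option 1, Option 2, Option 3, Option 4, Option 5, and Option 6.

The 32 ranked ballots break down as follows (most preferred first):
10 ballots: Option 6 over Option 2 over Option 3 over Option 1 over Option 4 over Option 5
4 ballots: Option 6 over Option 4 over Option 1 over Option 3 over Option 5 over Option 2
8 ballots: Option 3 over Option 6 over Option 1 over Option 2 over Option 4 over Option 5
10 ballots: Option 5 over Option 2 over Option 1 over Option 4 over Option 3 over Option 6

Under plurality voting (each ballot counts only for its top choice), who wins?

Option 6

First-place votes: Option 1 0, Option 2 0, Option 3 8, Option 4 0, Option 5 10, Option 6 14.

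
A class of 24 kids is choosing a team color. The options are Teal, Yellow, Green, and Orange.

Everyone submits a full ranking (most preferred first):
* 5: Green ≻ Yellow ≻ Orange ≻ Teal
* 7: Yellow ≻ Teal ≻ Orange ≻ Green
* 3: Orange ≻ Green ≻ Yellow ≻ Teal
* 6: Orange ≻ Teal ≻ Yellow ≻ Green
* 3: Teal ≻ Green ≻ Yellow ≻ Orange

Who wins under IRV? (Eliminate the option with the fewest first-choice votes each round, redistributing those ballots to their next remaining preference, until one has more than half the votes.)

Orange

Round 1: Teal 3, Yellow 7, Green 5, Orange 9. Teal eliminated.
Round 2: Yellow 7, Green 8, Orange 9. Yellow eliminated.
Round 3: Green 8, Orange 16. Orange has a majority (≥13).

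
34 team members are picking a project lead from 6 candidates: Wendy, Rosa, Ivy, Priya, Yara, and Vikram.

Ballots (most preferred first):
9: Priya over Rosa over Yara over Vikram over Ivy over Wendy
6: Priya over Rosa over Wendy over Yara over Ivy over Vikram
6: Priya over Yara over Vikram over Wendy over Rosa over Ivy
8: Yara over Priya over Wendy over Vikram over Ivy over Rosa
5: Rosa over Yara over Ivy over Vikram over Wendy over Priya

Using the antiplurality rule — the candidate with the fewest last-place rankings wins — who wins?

Last-place votes: Wendy 9, Rosa 8, Ivy 6, Priya 5, Yara 0, Vikram 6.

Yara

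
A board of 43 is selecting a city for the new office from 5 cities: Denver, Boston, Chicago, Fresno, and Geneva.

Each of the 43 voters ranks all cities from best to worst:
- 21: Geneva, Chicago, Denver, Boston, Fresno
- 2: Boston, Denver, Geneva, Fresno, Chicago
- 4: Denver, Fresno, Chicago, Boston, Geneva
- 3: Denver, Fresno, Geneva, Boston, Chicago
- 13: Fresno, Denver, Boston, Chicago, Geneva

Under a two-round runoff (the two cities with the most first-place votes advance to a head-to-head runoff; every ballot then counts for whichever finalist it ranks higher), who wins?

Geneva

Round 1 first-place votes: Denver 7, Boston 2, Chicago 0, Fresno 13, Geneva 21. Geneva and Fresno advance.
Runoff: Geneva is ranked above Fresno on 23 ballots, Fresno above Geneva on 20.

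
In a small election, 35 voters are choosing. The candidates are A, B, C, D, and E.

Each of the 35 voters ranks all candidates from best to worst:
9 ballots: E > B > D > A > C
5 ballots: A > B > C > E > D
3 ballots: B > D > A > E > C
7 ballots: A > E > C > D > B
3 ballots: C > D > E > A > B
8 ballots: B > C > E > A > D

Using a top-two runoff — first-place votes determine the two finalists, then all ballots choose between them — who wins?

Round 1 first-place votes: A 12, B 11, C 3, D 0, E 9. A and B advance.
Runoff: A is ranked above B on 15 ballots, B above A on 20.

B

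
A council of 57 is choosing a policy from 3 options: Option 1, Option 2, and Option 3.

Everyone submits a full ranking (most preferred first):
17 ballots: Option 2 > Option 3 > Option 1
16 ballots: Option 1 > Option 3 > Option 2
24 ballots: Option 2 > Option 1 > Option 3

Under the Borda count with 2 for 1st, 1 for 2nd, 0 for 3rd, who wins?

Option 2

Option 1: 17×0 + 16×2 + 24×1 = 56
Option 2: 17×2 + 16×0 + 24×2 = 82
Option 3: 17×1 + 16×1 + 24×0 = 33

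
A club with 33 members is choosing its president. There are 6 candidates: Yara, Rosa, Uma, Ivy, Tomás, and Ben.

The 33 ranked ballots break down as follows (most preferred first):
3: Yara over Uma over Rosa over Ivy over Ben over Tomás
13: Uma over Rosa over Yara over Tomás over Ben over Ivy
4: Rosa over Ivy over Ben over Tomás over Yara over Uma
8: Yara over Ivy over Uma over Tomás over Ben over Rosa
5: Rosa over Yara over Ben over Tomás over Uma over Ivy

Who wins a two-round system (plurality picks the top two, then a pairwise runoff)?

Round 1 first-place votes: Yara 11, Rosa 9, Uma 13, Ivy 0, Tomás 0, Ben 0. Uma and Yara advance.
Runoff: Uma is ranked above Yara on 13 ballots, Yara above Uma on 20.

Yara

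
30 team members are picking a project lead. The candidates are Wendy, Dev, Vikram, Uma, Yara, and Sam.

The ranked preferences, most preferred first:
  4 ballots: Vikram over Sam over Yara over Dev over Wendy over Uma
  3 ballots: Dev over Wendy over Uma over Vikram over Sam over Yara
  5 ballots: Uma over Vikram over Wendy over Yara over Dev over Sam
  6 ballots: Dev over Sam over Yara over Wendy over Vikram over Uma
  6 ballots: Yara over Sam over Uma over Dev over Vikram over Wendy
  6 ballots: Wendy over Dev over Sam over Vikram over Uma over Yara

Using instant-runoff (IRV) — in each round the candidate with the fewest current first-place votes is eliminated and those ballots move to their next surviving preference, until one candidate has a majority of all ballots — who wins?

Yara

Round 1: Wendy 6, Dev 9, Vikram 4, Uma 5, Yara 6, Sam 0. Sam eliminated.
Round 2: Wendy 6, Dev 9, Vikram 4, Uma 5, Yara 6. Vikram eliminated.
Round 3: Wendy 6, Dev 9, Uma 5, Yara 10. Uma eliminated.
Round 4: Wendy 11, Dev 9, Yara 10. Dev eliminated.
Round 5: Wendy 14, Yara 16. Yara has a majority (≥16).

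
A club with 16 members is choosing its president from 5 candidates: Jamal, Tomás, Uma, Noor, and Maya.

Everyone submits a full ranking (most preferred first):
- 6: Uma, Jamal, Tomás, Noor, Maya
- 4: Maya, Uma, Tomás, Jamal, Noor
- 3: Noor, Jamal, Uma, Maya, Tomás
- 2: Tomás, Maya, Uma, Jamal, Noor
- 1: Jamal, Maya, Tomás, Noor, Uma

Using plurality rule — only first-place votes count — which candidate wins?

Uma

First-place votes: Jamal 1, Tomás 2, Uma 6, Noor 3, Maya 4.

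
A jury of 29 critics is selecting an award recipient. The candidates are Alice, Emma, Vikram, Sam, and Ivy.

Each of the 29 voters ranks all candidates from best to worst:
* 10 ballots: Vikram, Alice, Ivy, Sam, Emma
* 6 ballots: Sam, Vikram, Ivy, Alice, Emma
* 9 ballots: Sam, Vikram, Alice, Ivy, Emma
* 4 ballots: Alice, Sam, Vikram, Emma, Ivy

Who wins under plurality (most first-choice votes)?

First-place votes: Alice 4, Emma 0, Vikram 10, Sam 15, Ivy 0.

Sam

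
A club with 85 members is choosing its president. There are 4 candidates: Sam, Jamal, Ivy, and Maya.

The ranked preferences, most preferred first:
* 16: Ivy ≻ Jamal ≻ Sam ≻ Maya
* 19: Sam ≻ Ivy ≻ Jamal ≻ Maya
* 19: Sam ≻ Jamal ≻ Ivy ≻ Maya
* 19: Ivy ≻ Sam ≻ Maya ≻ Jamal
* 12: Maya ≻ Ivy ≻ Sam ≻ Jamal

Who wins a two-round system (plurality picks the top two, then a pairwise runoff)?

Ivy

Round 1 first-place votes: Sam 38, Jamal 0, Ivy 35, Maya 12. Sam and Ivy advance.
Runoff: Sam is ranked above Ivy on 38 ballots, Ivy above Sam on 47.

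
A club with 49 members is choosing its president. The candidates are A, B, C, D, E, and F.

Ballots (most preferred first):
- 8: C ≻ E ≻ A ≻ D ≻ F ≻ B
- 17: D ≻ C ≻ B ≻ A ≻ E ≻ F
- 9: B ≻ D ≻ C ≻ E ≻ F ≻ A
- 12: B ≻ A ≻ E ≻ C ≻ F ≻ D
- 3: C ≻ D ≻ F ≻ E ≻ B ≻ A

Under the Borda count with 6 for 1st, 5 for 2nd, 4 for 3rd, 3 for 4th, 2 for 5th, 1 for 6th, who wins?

C

A: 8×4 + 17×3 + 9×1 + 12×5 + 3×1 = 155
B: 8×1 + 17×4 + 9×6 + 12×6 + 3×2 = 208
C: 8×6 + 17×5 + 9×4 + 12×3 + 3×6 = 223
D: 8×3 + 17×6 + 9×5 + 12×1 + 3×5 = 198
E: 8×5 + 17×2 + 9×3 + 12×4 + 3×3 = 158
F: 8×2 + 17×1 + 9×2 + 12×2 + 3×4 = 87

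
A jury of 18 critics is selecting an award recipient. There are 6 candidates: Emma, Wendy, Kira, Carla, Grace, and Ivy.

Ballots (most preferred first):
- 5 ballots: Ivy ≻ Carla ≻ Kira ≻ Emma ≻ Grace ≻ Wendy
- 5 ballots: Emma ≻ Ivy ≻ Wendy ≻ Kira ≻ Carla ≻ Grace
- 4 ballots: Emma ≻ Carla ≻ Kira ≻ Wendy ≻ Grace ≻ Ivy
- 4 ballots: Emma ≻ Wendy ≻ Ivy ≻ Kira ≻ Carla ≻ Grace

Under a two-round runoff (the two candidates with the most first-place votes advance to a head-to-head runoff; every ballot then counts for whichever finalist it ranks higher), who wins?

Emma

Round 1 first-place votes: Emma 13, Wendy 0, Kira 0, Carla 0, Grace 0, Ivy 5. Emma and Ivy advance.
Runoff: Emma is ranked above Ivy on 13 ballots, Ivy above Emma on 5.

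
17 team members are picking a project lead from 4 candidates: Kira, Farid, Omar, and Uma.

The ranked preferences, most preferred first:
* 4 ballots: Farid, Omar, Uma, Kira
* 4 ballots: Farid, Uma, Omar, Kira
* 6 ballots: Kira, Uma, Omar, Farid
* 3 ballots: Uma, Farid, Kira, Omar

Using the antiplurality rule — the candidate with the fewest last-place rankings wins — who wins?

Uma

Last-place votes: Kira 8, Farid 6, Omar 3, Uma 0.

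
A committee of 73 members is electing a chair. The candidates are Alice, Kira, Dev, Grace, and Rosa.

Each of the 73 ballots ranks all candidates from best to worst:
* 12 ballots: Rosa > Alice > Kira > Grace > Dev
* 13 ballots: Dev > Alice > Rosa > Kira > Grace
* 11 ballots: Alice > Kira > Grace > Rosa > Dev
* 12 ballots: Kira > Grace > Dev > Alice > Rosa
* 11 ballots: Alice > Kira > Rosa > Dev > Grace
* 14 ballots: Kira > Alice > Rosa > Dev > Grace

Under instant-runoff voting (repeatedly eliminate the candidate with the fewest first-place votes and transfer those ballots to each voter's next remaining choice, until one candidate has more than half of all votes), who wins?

Round 1: Alice 22, Kira 26, Dev 13, Grace 0, Rosa 12. Grace eliminated.
Round 2: Alice 22, Kira 26, Dev 13, Rosa 12. Rosa eliminated.
Round 3: Alice 34, Kira 26, Dev 13. Dev eliminated.
Round 4: Alice 47, Kira 26. Alice has a majority (≥37).

Alice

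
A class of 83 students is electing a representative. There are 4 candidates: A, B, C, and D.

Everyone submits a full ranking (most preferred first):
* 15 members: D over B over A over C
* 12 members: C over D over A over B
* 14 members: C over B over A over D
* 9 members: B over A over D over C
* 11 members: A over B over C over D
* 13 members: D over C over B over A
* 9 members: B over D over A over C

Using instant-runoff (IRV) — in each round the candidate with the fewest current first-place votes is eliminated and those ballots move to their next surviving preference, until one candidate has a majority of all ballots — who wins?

Round 1: A 11, B 18, C 26, D 28. A eliminated.
Round 2: B 29, C 26, D 28. C eliminated.
Round 3: B 43, D 40. B has a majority (≥42).

B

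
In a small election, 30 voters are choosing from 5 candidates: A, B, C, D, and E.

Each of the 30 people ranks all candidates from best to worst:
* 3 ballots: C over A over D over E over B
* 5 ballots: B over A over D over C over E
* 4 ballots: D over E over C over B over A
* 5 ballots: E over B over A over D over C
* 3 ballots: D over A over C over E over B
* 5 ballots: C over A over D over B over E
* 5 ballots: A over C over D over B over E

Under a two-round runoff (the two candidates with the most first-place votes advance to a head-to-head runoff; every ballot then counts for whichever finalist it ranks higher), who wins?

D

Round 1 first-place votes: A 5, B 5, C 8, D 7, E 5. C and D advance.
Runoff: C is ranked above D on 13 ballots, D above C on 17.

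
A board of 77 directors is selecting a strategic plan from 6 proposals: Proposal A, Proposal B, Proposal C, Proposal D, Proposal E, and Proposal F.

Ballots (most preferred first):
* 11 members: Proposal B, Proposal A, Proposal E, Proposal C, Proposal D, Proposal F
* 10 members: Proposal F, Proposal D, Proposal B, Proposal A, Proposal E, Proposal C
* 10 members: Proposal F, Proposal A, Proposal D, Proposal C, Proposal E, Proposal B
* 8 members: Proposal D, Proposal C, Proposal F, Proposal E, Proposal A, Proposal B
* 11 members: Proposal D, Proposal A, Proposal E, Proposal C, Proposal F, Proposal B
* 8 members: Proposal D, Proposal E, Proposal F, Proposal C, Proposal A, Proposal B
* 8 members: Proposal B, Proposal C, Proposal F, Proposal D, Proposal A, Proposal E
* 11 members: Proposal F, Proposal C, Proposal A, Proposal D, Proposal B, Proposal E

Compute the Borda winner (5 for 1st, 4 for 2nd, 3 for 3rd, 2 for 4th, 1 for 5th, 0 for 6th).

Proposal A: 11×4 + 10×2 + 10×4 + 8×1 + 11×4 + 8×1 + 8×1 + 11×3 = 205
Proposal B: 11×5 + 10×3 + 10×0 + 8×0 + 11×0 + 8×0 + 8×5 + 11×1 = 136
Proposal C: 11×2 + 10×0 + 10×2 + 8×4 + 11×2 + 8×2 + 8×4 + 11×4 = 188
Proposal D: 11×1 + 10×4 + 10×3 + 8×5 + 11×5 + 8×5 + 8×2 + 11×2 = 254
Proposal E: 11×3 + 10×1 + 10×1 + 8×2 + 11×3 + 8×4 + 8×0 + 11×0 = 134
Proposal F: 11×0 + 10×5 + 10×5 + 8×3 + 11×1 + 8×3 + 8×3 + 11×5 = 238

Proposal D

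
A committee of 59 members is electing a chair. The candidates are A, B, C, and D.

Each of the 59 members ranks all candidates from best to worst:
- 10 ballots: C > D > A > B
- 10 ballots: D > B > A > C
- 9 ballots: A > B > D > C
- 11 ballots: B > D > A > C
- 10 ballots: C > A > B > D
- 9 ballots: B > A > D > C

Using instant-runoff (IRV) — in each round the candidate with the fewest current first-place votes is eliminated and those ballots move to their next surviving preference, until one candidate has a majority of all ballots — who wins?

B

Round 1: A 9, B 20, C 20, D 10. A eliminated.
Round 2: B 29, C 20, D 10. D eliminated.
Round 3: B 39, C 20. B has a majority (≥30).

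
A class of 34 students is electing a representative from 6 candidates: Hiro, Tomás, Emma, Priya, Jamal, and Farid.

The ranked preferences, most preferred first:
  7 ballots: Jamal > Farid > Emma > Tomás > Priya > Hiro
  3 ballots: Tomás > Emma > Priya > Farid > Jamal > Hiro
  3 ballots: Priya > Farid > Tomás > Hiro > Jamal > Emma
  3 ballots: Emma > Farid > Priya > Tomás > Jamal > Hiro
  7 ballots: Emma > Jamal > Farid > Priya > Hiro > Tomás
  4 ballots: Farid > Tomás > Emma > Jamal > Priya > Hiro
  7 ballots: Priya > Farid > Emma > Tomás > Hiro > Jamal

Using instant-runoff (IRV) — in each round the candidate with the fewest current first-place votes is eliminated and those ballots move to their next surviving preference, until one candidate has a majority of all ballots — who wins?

Round 1: Hiro 0, Tomás 3, Emma 10, Priya 10, Jamal 7, Farid 4. Hiro eliminated.
Round 2: Tomás 3, Emma 10, Priya 10, Jamal 7, Farid 4. Tomás eliminated.
Round 3: Emma 13, Priya 10, Jamal 7, Farid 4. Farid eliminated.
Round 4: Emma 17, Priya 10, Jamal 7. Jamal eliminated.
Round 5: Emma 24, Priya 10. Emma has a majority (≥18).

Emma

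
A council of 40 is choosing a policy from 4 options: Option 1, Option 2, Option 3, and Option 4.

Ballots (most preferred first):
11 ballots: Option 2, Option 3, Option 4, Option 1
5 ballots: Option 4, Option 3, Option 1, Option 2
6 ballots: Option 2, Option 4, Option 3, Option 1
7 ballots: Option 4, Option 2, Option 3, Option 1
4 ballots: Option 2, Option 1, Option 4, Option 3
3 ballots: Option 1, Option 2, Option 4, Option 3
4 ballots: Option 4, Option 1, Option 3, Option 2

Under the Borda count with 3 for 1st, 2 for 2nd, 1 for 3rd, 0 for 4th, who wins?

Option 1: 11×0 + 5×1 + 6×0 + 7×0 + 4×2 + 3×3 + 4×2 = 30
Option 2: 11×3 + 5×0 + 6×3 + 7×2 + 4×3 + 3×2 + 4×0 = 83
Option 3: 11×2 + 5×2 + 6×1 + 7×1 + 4×0 + 3×0 + 4×1 = 49
Option 4: 11×1 + 5×3 + 6×2 + 7×3 + 4×1 + 3×1 + 4×3 = 78

Option 2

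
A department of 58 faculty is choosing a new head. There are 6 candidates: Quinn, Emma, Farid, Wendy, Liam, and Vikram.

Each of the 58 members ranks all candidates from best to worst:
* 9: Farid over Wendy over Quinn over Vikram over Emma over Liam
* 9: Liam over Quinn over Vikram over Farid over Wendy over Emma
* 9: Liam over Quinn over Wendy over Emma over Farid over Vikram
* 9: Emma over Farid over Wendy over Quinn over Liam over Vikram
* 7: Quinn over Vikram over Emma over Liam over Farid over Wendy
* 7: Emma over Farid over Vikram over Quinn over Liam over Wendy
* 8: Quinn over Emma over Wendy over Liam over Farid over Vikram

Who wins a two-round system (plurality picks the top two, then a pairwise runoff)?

Round 1 first-place votes: Quinn 15, Emma 16, Farid 9, Wendy 0, Liam 18, Vikram 0. Liam and Emma advance.
Runoff: Liam is ranked above Emma on 18 ballots, Emma above Liam on 40.

Emma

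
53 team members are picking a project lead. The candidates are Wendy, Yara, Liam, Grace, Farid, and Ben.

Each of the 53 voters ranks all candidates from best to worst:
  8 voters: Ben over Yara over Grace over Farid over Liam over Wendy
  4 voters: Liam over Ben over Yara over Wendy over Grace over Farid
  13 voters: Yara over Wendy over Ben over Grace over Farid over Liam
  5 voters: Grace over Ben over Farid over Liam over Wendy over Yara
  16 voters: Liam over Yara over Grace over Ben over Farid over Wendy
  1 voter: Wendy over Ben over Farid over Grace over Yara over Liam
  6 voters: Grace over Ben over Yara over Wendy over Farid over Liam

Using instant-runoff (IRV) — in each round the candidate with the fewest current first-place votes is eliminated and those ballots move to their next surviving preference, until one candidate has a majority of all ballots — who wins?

Yara

Round 1: Wendy 1, Yara 13, Liam 20, Grace 11, Farid 0, Ben 8. Farid eliminated.
Round 2: Wendy 1, Yara 13, Liam 20, Grace 11, Ben 8. Wendy eliminated.
Round 3: Yara 13, Liam 20, Grace 11, Ben 9. Ben eliminated.
Round 4: Yara 21, Liam 20, Grace 12. Grace eliminated.
Round 5: Yara 28, Liam 25. Yara has a majority (≥27).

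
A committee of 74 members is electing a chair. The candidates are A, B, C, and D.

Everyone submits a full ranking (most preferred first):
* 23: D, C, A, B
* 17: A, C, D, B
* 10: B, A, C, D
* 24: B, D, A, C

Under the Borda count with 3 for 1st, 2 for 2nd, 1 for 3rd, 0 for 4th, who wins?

A: 23×1 + 17×3 + 10×2 + 24×1 = 118
B: 23×0 + 17×0 + 10×3 + 24×3 = 102
C: 23×2 + 17×2 + 10×1 + 24×0 = 90
D: 23×3 + 17×1 + 10×0 + 24×2 = 134

D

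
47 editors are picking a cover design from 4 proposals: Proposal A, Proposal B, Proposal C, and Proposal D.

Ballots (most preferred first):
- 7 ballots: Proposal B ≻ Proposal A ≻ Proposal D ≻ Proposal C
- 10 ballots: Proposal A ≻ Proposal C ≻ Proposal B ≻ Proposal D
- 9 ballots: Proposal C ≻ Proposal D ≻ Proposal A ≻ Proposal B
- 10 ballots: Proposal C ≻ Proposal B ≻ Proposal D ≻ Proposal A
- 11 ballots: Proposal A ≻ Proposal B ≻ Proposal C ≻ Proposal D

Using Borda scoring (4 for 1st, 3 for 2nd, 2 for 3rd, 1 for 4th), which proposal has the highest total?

Proposal A: 7×3 + 10×4 + 9×2 + 10×1 + 11×4 = 133
Proposal B: 7×4 + 10×2 + 9×1 + 10×3 + 11×3 = 120
Proposal C: 7×1 + 10×3 + 9×4 + 10×4 + 11×2 = 135
Proposal D: 7×2 + 10×1 + 9×3 + 10×2 + 11×1 = 82

Proposal C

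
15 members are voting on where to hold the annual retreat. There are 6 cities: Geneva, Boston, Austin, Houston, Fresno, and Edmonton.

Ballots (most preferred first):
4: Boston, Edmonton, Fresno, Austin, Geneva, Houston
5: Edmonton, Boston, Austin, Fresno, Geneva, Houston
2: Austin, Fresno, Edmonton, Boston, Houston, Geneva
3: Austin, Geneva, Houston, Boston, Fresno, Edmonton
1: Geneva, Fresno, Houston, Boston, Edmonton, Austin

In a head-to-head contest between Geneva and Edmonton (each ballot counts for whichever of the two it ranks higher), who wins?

Edmonton

Geneva is ranked above Edmonton on 4 ballots; Edmonton above Geneva on 11.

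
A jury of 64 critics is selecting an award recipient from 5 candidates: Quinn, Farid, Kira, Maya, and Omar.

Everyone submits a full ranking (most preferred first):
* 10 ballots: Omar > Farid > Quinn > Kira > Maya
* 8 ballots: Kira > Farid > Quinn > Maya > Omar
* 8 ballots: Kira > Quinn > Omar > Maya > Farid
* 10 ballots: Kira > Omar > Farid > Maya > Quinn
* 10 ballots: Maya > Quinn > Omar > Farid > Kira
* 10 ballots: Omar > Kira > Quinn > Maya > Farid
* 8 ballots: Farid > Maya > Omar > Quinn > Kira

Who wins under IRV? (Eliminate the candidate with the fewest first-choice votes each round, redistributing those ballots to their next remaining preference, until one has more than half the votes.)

Round 1: Quinn 0, Farid 8, Kira 26, Maya 10, Omar 20. Quinn eliminated.
Round 2: Farid 8, Kira 26, Maya 10, Omar 20. Farid eliminated.
Round 3: Kira 26, Maya 18, Omar 20. Maya eliminated.
Round 4: Kira 26, Omar 38. Omar has a majority (≥33).

Omar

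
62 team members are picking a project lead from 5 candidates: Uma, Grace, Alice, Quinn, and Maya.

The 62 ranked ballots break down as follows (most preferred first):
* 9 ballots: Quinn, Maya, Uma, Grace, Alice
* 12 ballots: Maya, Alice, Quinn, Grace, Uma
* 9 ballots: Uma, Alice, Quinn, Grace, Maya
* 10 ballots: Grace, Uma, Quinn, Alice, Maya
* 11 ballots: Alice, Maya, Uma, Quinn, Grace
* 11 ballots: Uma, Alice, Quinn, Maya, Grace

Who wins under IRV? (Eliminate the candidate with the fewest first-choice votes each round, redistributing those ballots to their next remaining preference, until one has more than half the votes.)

Maya

Round 1: Uma 20, Grace 10, Alice 11, Quinn 9, Maya 12. Quinn eliminated.
Round 2: Uma 20, Grace 10, Alice 11, Maya 21. Grace eliminated.
Round 3: Uma 30, Alice 11, Maya 21. Alice eliminated.
Round 4: Uma 30, Maya 32. Maya has a majority (≥32).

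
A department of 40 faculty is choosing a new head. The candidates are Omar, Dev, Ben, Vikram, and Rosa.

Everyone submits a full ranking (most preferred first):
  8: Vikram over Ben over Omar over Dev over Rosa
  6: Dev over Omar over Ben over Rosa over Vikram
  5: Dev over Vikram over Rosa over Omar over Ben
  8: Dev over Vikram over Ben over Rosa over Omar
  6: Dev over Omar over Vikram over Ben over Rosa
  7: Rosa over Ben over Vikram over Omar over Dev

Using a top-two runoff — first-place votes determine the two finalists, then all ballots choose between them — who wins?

Round 1 first-place votes: Omar 0, Dev 25, Ben 0, Vikram 8, Rosa 7. Dev and Vikram advance.
Runoff: Dev is ranked above Vikram on 25 ballots, Vikram above Dev on 15.

Dev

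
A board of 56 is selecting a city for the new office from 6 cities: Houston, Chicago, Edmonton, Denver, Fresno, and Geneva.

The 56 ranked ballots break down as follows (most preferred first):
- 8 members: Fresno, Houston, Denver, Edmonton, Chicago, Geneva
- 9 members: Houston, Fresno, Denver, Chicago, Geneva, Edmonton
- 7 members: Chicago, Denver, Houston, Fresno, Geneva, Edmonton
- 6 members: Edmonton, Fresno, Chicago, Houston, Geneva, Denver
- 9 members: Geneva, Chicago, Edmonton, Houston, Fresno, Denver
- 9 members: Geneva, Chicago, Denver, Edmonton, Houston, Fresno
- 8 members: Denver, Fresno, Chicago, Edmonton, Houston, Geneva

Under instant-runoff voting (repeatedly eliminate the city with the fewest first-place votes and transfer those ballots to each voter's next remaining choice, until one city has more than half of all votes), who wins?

Round 1: Houston 9, Chicago 7, Edmonton 6, Denver 8, Fresno 8, Geneva 18. Edmonton eliminated.
Round 2: Houston 9, Chicago 7, Denver 8, Fresno 14, Geneva 18. Chicago eliminated.
Round 3: Houston 9, Denver 15, Fresno 14, Geneva 18. Houston eliminated.
Round 4: Denver 15, Fresno 23, Geneva 18. Denver eliminated.
Round 5: Fresno 38, Geneva 18. Fresno has a majority (≥29).

Fresno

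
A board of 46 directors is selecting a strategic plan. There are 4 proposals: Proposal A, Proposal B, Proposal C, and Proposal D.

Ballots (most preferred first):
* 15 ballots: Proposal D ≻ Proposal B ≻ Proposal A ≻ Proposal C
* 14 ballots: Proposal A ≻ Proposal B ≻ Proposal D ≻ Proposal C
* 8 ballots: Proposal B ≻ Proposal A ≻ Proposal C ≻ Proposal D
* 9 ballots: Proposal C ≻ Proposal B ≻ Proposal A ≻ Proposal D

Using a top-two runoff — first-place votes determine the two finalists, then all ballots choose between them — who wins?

Proposal A

Round 1 first-place votes: Proposal A 14, Proposal B 8, Proposal C 9, Proposal D 15. Proposal D and Proposal A advance.
Runoff: Proposal D is ranked above Proposal A on 15 ballots, Proposal A above Proposal D on 31.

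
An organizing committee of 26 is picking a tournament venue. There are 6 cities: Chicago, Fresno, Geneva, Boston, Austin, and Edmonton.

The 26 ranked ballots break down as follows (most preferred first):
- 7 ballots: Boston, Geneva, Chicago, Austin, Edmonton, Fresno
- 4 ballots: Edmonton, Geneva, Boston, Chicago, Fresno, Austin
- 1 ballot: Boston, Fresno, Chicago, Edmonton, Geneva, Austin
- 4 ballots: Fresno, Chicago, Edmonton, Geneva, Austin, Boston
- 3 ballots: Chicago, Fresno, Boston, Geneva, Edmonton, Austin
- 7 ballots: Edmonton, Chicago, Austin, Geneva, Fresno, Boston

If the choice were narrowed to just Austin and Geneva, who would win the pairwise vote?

Geneva

Austin is ranked above Geneva on 7 ballots; Geneva above Austin on 19.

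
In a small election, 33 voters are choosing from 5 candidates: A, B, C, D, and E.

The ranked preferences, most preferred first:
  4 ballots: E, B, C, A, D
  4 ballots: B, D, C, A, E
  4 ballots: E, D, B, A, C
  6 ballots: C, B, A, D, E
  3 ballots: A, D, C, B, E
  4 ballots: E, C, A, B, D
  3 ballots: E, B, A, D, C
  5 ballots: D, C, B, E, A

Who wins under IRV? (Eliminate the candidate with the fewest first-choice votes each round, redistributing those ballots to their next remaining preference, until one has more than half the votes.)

Round 1: A 3, B 4, C 6, D 5, E 15. A eliminated.
Round 2: B 4, C 6, D 8, E 15. B eliminated.
Round 3: C 6, D 12, E 15. C eliminated.
Round 4: D 18, E 15. D has a majority (≥17).

D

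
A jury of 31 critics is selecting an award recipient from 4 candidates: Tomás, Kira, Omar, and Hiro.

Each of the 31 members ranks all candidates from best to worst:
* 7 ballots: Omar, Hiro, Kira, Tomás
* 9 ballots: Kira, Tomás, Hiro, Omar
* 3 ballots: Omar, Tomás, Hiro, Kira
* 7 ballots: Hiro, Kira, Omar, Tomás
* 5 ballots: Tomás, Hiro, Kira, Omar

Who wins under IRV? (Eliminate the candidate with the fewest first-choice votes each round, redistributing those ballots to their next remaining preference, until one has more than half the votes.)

Hiro

Round 1: Tomás 5, Kira 9, Omar 10, Hiro 7. Tomás eliminated.
Round 2: Kira 9, Omar 10, Hiro 12. Kira eliminated.
Round 3: Omar 10, Hiro 21. Hiro has a majority (≥16).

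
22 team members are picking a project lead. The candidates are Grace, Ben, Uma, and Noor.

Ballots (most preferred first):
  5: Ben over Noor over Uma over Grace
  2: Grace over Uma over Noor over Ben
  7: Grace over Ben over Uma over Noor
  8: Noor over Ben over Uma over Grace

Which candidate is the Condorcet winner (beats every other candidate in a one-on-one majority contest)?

Ben

Ben vs Grace: 13–9
Ben vs Uma: 20–2
Ben vs Noor: 12–10
Ben beats every other candidate.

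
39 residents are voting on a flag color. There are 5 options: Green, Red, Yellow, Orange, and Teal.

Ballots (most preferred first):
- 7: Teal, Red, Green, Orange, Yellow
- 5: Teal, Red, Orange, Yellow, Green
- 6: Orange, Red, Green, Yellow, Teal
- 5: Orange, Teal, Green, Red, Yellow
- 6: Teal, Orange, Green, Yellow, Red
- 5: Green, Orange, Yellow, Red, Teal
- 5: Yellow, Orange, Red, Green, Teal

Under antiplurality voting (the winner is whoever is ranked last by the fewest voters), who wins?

Orange

Last-place votes: Green 5, Red 6, Yellow 12, Orange 0, Teal 16.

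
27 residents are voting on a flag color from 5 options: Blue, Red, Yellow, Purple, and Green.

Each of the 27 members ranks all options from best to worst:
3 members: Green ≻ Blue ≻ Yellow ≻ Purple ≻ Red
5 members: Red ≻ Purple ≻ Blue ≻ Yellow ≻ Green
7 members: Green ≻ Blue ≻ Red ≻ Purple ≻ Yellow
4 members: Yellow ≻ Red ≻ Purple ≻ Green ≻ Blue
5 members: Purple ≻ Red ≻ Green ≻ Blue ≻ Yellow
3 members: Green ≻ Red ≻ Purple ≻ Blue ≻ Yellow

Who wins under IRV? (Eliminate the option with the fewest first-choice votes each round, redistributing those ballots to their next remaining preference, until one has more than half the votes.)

Red

Round 1: Blue 0, Red 5, Yellow 4, Purple 5, Green 13. Blue eliminated.
Round 2: Red 5, Yellow 4, Purple 5, Green 13. Yellow eliminated.
Round 3: Red 9, Purple 5, Green 13. Purple eliminated.
Round 4: Red 14, Green 13. Red has a majority (≥14).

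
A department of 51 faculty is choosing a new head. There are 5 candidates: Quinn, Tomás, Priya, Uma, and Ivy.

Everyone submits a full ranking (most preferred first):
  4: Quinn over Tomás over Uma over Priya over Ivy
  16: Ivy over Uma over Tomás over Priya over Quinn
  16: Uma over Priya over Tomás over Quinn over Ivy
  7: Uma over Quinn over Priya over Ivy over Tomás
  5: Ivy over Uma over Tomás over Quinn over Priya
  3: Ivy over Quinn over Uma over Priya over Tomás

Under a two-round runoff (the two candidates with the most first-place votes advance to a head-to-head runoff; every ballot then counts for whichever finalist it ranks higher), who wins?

Uma

Round 1 first-place votes: Quinn 4, Tomás 0, Priya 0, Uma 23, Ivy 24. Ivy and Uma advance.
Runoff: Ivy is ranked above Uma on 24 ballots, Uma above Ivy on 27.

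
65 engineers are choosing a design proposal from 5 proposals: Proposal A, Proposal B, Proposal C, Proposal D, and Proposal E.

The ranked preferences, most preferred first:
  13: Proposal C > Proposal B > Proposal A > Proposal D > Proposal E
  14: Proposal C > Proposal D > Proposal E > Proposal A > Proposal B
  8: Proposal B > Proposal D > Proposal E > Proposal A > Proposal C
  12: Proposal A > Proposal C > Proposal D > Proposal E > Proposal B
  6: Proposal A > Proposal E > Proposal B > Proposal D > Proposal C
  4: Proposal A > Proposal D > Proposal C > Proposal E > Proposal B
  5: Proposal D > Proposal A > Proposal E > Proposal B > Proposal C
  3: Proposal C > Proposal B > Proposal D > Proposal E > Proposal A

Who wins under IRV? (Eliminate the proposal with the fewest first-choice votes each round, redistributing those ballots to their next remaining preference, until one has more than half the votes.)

Round 1: Proposal A 22, Proposal B 8, Proposal C 30, Proposal D 5, Proposal E 0. Proposal E eliminated.
Round 2: Proposal A 22, Proposal B 8, Proposal C 30, Proposal D 5. Proposal D eliminated.
Round 3: Proposal A 27, Proposal B 8, Proposal C 30. Proposal B eliminated.
Round 4: Proposal A 35, Proposal C 30. Proposal A has a majority (≥33).

Proposal A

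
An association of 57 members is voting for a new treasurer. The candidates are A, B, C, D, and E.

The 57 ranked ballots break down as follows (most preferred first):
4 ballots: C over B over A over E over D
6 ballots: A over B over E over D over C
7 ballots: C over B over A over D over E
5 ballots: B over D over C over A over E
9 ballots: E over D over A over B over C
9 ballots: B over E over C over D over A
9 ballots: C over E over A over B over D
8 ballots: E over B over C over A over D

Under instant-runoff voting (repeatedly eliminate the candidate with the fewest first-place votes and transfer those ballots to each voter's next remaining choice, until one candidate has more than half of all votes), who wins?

Round 1: A 6, B 14, C 20, D 0, E 17. D eliminated.
Round 2: A 6, B 14, C 20, E 17. A eliminated.
Round 3: B 20, C 20, E 17. E eliminated.
Round 4: B 37, C 20. B has a majority (≥29).

B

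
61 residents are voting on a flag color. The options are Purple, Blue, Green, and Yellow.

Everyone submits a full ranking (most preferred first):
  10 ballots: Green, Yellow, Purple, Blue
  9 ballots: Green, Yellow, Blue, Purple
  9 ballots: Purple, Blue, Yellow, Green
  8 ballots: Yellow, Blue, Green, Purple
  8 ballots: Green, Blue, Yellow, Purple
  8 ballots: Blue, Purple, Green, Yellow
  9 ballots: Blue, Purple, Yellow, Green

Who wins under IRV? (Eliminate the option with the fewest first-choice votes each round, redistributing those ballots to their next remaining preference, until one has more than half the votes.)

Round 1: Purple 9, Blue 17, Green 27, Yellow 8. Yellow eliminated.
Round 2: Purple 9, Blue 25, Green 27. Purple eliminated.
Round 3: Blue 34, Green 27. Blue has a majority (≥31).

Blue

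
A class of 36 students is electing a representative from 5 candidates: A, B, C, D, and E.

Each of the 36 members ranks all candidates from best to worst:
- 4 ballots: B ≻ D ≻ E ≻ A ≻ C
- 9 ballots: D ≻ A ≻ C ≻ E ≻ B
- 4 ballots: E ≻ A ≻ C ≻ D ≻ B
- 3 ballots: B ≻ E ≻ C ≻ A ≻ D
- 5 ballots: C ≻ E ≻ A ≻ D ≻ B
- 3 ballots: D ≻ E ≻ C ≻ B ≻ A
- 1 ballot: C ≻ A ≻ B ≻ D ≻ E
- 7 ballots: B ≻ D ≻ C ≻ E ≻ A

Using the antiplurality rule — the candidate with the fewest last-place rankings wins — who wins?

Last-place votes: A 10, B 18, C 4, D 3, E 1.

E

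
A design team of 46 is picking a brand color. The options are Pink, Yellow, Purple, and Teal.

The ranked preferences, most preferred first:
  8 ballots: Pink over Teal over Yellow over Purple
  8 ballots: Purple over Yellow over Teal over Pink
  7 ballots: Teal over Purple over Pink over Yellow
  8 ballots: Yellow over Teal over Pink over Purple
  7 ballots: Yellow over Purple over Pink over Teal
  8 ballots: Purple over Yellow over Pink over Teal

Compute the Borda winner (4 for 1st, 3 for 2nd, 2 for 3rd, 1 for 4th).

Pink: 8×4 + 8×1 + 7×2 + 8×2 + 7×2 + 8×2 = 100
Yellow: 8×2 + 8×3 + 7×1 + 8×4 + 7×4 + 8×3 = 131
Purple: 8×1 + 8×4 + 7×3 + 8×1 + 7×3 + 8×4 = 122
Teal: 8×3 + 8×2 + 7×4 + 8×3 + 7×1 + 8×1 = 107

Yellow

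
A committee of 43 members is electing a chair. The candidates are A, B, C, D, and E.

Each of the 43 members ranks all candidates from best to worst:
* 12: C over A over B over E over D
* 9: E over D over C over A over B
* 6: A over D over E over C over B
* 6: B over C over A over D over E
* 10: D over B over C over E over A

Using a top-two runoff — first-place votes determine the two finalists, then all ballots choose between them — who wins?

Round 1 first-place votes: A 6, B 6, C 12, D 10, E 9. C and D advance.
Runoff: C is ranked above D on 18 ballots, D above C on 25.

D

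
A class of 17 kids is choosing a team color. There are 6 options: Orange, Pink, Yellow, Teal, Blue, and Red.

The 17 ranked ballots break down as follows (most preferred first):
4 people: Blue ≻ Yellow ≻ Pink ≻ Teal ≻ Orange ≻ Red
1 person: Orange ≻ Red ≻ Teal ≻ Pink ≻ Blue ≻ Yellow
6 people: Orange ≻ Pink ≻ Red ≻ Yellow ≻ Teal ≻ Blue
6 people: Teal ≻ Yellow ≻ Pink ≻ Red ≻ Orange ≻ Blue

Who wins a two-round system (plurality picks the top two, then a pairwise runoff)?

Teal

Round 1 first-place votes: Orange 7, Pink 0, Yellow 0, Teal 6, Blue 4, Red 0. Orange and Teal advance.
Runoff: Orange is ranked above Teal on 7 ballots, Teal above Orange on 10.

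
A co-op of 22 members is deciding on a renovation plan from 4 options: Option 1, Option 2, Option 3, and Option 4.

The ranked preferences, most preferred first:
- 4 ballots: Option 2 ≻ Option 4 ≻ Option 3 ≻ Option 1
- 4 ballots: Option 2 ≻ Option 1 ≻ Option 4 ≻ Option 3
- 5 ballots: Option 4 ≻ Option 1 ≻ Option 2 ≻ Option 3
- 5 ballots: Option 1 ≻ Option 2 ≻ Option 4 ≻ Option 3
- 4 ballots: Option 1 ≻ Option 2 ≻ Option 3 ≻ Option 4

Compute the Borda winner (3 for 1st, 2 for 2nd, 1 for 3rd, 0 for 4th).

Option 2

Option 1: 4×0 + 4×2 + 5×2 + 5×3 + 4×3 = 45
Option 2: 4×3 + 4×3 + 5×1 + 5×2 + 4×2 = 47
Option 3: 4×1 + 4×0 + 5×0 + 5×0 + 4×1 = 8
Option 4: 4×2 + 4×1 + 5×3 + 5×1 + 4×0 = 32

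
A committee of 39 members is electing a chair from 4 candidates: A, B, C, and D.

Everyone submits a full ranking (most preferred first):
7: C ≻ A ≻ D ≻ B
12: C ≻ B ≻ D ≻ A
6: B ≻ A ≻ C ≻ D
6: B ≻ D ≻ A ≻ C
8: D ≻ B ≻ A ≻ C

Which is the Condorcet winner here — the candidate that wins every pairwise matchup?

B vs A: 32–7
B vs C: 20–19
B vs D: 24–15
B beats every other candidate.

B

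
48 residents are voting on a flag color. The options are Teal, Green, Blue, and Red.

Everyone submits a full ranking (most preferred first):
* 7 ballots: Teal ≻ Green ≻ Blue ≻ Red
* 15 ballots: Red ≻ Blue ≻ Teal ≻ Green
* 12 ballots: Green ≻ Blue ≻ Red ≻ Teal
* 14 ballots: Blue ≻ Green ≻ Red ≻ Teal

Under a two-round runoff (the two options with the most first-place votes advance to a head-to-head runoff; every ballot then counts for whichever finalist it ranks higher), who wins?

Blue

Round 1 first-place votes: Teal 7, Green 12, Blue 14, Red 15. Red and Blue advance.
Runoff: Red is ranked above Blue on 15 ballots, Blue above Red on 33.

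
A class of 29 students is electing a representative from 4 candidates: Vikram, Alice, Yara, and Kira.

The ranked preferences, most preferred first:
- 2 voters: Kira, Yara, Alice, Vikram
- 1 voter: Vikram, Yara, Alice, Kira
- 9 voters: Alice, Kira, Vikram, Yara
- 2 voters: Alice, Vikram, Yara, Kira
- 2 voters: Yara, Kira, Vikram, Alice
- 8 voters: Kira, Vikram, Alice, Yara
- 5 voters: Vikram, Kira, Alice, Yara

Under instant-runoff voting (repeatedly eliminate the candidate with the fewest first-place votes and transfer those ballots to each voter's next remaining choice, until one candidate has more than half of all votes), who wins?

Kira

Round 1: Vikram 6, Alice 11, Yara 2, Kira 10. Yara eliminated.
Round 2: Vikram 6, Alice 11, Kira 12. Vikram eliminated.
Round 3: Alice 12, Kira 17. Kira has a majority (≥15).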